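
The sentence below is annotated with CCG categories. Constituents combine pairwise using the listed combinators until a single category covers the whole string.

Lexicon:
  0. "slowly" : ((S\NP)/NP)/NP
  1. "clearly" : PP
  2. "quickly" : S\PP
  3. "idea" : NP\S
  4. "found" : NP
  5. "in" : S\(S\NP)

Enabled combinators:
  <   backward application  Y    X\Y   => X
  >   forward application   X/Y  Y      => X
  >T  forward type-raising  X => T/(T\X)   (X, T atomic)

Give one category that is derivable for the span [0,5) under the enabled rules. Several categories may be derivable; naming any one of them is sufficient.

[0,6] S   <
  [0,5] S\NP   >
    [0,4] (S\NP)/NP   >
      [0,1] "slowly" : ((S\NP)/NP)/NP
      [1,4] NP   <
        [1,3] S   <
          [1,2] "clearly" : PP
          [2,3] "quickly" : S\PP
        [3,4] "idea" : NP\S
    [4,5] "found" : NP
  [5,6] "in" : S\(S\NP)

S\NP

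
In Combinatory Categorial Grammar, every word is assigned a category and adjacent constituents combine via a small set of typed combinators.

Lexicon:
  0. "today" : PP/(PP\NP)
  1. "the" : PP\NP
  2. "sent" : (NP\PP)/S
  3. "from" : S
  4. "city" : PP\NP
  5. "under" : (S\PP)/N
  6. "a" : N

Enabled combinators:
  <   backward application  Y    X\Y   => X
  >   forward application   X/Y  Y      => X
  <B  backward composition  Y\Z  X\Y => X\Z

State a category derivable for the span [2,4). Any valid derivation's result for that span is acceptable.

[0,7] S   <
  [0,5] PP   <
    [0,4] NP   <
      [0,2] PP   >
        [0,1] "today" : PP/(PP\NP)
        [1,2] "the" : PP\NP
      [2,4] NP\PP   >
        [2,3] "sent" : (NP\PP)/S
        [3,4] "from" : S
    [4,5] "city" : PP\NP
  [5,7] S\PP   >
    [5,6] "under" : (S\PP)/N
    [6,7] "a" : N

NP\PP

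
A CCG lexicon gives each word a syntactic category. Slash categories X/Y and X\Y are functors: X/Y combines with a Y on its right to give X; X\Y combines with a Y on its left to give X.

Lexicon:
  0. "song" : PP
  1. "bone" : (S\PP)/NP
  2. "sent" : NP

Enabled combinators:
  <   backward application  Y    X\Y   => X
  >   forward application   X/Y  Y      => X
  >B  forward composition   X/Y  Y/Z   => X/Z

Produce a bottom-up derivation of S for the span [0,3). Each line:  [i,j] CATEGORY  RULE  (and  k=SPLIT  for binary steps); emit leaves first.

[0,1] PP  lex  "song"
[1,2] (S\PP)/NP  lex  "bone"
[2,3] NP  lex  "sent"
[1,3] S\PP  >  k=2
[0,3] S  <  k=1

[0,3] S   <
  [0,1] "song" : PP
  [1,3] S\PP   >
    [1,2] "bone" : (S\PP)/NP
    [2,3] "sent" : NP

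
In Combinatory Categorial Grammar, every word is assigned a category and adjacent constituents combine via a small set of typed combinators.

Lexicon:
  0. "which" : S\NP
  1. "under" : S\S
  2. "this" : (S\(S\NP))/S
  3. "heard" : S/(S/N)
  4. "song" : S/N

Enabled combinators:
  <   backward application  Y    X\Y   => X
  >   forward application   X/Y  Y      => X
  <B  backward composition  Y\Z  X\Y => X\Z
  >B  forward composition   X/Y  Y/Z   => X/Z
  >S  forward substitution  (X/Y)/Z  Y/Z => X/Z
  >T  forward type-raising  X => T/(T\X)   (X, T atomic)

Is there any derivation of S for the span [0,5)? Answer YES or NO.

[0,5] S   <
  [0,2] S\NP   <B
    [0,1] "which" : S\NP
    [1,2] "under" : S\S
  [2,5] S\(S\NP)   >
    [2,3] "this" : (S\(S\NP))/S
    [3,5] S   >
      [3,4] "heard" : S/(S/N)
      [4,5] "song" : S/N

YES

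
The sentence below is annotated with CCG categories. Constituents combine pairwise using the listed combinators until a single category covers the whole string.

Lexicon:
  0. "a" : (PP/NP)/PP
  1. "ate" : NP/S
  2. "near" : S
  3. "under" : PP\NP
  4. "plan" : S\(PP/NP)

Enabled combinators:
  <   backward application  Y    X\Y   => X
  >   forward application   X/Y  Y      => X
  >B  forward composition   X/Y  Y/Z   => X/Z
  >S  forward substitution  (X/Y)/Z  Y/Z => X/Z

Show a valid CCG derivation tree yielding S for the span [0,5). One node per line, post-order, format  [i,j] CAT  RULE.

[0,5] S   <
  [0,4] PP/NP   >
    [0,1] "a" : (PP/NP)/PP
    [1,4] PP   <
      [1,3] NP   >
        [1,2] "ate" : NP/S
        [2,3] "near" : S
      [3,4] "under" : PP\NP
  [4,5] "plan" : S\(PP/NP)

[0,1] (PP/NP)/PP  lex  "a"
[1,2] NP/S  lex  "ate"
[2,3] S  lex  "near"
[1,3] NP  >  k=2
[3,4] PP\NP  lex  "under"
[1,4] PP  <  k=3
[0,4] PP/NP  >  k=1
[4,5] S\(PP/NP)  lex  "plan"
[0,5] S  <  k=4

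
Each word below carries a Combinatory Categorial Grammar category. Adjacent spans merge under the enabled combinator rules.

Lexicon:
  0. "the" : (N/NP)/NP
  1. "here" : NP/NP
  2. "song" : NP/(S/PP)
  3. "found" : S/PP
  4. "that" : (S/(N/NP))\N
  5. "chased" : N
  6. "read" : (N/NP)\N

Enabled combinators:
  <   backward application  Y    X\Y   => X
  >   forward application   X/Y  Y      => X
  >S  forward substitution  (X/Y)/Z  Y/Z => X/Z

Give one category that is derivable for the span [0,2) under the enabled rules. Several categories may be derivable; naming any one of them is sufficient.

[0,7] S   >
  [0,5] S/(N/NP)   <
    [0,4] N   >
      [0,2] N/NP   >S
        [0,1] "the" : (N/NP)/NP
        [1,2] "here" : NP/NP
      [2,4] NP   >
        [2,3] "song" : NP/(S/PP)
        [3,4] "found" : S/PP
    [4,5] "that" : (S/(N/NP))\N
  [5,7] N/NP   <
    [5,6] "chased" : N
    [6,7] "read" : (N/NP)\N

N/NP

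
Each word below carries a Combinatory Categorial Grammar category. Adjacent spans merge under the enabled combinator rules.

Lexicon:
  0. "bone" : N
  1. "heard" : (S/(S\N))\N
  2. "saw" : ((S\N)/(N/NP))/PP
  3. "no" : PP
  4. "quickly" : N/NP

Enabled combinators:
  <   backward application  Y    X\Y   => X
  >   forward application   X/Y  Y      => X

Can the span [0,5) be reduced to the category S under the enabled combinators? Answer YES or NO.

[0,5] S   >
  [0,2] S/(S\N)   <
    [0,1] "bone" : N
    [1,2] "heard" : (S/(S\N))\N
  [2,5] S\N   >
    [2,4] (S\N)/(N/NP)   >
      [2,3] "saw" : ((S\N)/(N/NP))/PP
      [3,4] "no" : PP
    [4,5] "quickly" : N/NP

YES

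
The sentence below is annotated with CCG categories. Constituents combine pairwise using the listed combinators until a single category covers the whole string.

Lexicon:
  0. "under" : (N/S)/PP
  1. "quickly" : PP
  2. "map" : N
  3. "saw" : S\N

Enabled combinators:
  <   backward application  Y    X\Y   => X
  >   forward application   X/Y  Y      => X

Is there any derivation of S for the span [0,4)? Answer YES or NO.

(N/S)/PP PP N S\N
CKY chart[0,4] = {N}; S ∉ chart

NO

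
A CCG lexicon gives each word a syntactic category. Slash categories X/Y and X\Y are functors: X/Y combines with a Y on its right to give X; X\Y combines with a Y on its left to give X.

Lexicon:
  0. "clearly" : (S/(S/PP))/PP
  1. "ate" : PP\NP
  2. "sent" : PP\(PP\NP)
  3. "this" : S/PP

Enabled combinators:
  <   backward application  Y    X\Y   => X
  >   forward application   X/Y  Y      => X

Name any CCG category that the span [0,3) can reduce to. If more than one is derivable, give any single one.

S/(S/PP)

[0,4] S   >
  [0,3] S/(S/PP)   >
    [0,1] "clearly" : (S/(S/PP))/PP
    [1,3] PP   <
      [1,2] "ate" : PP\NP
      [2,3] "sent" : PP\(PP\NP)
  [3,4] "this" : S/PP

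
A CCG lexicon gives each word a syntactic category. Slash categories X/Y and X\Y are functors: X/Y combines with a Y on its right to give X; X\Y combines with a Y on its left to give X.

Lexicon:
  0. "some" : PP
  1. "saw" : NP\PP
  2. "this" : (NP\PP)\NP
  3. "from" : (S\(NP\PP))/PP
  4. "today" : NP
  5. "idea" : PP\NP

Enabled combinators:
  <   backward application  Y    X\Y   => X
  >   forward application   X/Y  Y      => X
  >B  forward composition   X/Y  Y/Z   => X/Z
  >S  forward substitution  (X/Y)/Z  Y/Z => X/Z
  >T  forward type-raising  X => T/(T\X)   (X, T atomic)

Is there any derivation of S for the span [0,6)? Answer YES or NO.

YES

[0,6] S   <
  [0,3] NP\PP   <
    [0,2] NP   <
      [0,1] "some" : PP
      [1,2] "saw" : NP\PP
    [2,3] "this" : (NP\PP)\NP
  [3,6] S\(NP\PP)   >
    [3,4] "from" : (S\(NP\PP))/PP
    [4,6] PP   <
      [4,5] "today" : NP
      [5,6] "idea" : PP\NP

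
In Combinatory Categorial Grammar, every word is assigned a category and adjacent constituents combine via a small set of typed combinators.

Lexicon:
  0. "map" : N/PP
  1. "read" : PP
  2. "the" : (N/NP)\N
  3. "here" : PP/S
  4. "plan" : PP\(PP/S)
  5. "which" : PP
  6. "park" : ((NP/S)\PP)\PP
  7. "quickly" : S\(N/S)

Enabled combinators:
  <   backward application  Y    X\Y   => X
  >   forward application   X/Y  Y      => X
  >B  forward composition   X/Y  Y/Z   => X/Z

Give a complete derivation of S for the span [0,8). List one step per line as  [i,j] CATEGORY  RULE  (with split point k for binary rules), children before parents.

[0,1] N/PP  lex  "map"
[1,2] PP  lex  "read"
[0,2] N  >  k=1
[2,3] (N/NP)\N  lex  "the"
[0,3] N/NP  <  k=2
[3,4] PP/S  lex  "here"
[4,5] PP\(PP/S)  lex  "plan"
[3,5] PP  <  k=4
[5,6] PP  lex  "which"
[6,7] ((NP/S)\PP)\PP  lex  "park"
[5,7] (NP/S)\PP  <  k=6
[3,7] NP/S  <  k=5
[0,7] N/S  >B  k=3
[7,8] S\(N/S)  lex  "quickly"
[0,8] S  <  k=7

[0,8] S   <
  [0,7] N/S   >B
    [0,3] N/NP   <
      [0,2] N   >
        [0,1] "map" : N/PP
        [1,2] "read" : PP
      [2,3] "the" : (N/NP)\N
    [3,7] NP/S   <
      [3,5] PP   <
        [3,4] "here" : PP/S
        [4,5] "plan" : PP\(PP/S)
      [5,7] (NP/S)\PP   <
        [5,6] "which" : PP
        [6,7] "park" : ((NP/S)\PP)\PP
  [7,8] "quickly" : S\(N/S)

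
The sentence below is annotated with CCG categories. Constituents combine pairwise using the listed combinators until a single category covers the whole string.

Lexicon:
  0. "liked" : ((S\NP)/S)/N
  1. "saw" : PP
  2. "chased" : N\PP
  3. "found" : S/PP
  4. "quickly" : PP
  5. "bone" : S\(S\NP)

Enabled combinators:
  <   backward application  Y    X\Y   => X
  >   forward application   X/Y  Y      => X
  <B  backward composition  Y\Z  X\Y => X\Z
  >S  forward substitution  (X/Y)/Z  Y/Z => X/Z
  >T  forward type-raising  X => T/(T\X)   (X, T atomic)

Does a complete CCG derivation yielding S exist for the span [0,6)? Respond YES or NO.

[0,6] S   <
  [0,5] S\NP   >
    [0,3] (S\NP)/S   >
      [0,1] "liked" : ((S\NP)/S)/N
      [1,3] N   <
        [1,2] "saw" : PP
        [2,3] "chased" : N\PP
    [3,5] S   >
      [3,4] "found" : S/PP
      [4,5] "quickly" : PP
  [5,6] "bone" : S\(S\NP)

YES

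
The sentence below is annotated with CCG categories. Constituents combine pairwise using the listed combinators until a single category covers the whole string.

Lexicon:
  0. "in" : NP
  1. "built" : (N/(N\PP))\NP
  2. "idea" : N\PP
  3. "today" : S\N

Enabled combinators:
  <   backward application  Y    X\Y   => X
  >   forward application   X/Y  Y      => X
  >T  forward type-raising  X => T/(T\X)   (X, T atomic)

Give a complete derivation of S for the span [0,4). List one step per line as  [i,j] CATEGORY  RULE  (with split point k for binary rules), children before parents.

[0,1] NP  lex  "in"
[1,2] (N/(N\PP))\NP  lex  "built"
[0,2] N/(N\PP)  <  k=1
[2,3] N\PP  lex  "idea"
[0,3] N  >  k=2
[3,4] S\N  lex  "today"
[0,4] S  <  k=3

[0,4] S   <
  [0,3] N   >
    [0,2] N/(N\PP)   <
      [0,1] "in" : NP
      [1,2] "built" : (N/(N\PP))\NP
    [2,3] "idea" : N\PP
  [3,4] "today" : S\N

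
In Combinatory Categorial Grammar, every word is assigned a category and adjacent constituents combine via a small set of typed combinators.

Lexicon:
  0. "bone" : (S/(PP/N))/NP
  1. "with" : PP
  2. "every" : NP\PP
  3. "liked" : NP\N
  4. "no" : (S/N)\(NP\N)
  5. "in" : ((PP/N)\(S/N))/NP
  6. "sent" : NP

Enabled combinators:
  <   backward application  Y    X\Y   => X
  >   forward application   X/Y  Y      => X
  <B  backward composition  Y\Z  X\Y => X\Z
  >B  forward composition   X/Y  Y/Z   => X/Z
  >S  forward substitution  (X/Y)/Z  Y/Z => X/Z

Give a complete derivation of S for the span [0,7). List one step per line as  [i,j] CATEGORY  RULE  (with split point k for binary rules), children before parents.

[0,7] S   >
  [0,3] S/(PP/N)   >
    [0,1] "bone" : (S/(PP/N))/NP
    [1,3] NP   <
      [1,2] "with" : PP
      [2,3] "every" : NP\PP
  [3,7] PP/N   <
    [3,5] S/N   <
      [3,4] "liked" : NP\N
      [4,5] "no" : (S/N)\(NP\N)
    [5,7] (PP/N)\(S/N)   >
      [5,6] "in" : ((PP/N)\(S/N))/NP
      [6,7] "sent" : NP

[0,1] (S/(PP/N))/NP  lex  "bone"
[1,2] PP  lex  "with"
[2,3] NP\PP  lex  "every"
[1,3] NP  <  k=2
[0,3] S/(PP/N)  >  k=1
[3,4] NP\N  lex  "liked"
[4,5] (S/N)\(NP\N)  lex  "no"
[3,5] S/N  <  k=4
[5,6] ((PP/N)\(S/N))/NP  lex  "in"
[6,7] NP  lex  "sent"
[5,7] (PP/N)\(S/N)  >  k=6
[3,7] PP/N  <  k=5
[0,7] S  >  k=3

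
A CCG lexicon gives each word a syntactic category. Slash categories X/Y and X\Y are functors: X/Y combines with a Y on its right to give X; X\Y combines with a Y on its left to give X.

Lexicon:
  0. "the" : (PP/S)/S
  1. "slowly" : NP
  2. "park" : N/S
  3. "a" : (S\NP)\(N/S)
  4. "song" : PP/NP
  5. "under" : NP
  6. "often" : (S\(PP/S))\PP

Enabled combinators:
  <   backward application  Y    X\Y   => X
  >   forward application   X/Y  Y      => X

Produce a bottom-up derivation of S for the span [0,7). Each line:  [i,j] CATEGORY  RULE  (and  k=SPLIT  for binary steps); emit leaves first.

[0,7] S   <
  [0,4] PP/S   >
    [0,1] "the" : (PP/S)/S
    [1,4] S   <
      [1,2] "slowly" : NP
      [2,4] S\NP   <
        [2,3] "park" : N/S
        [3,4] "a" : (S\NP)\(N/S)
  [4,7] S\(PP/S)   <
    [4,6] PP   >
      [4,5] "song" : PP/NP
      [5,6] "under" : NP
    [6,7] "often" : (S\(PP/S))\PP

[0,1] (PP/S)/S  lex  "the"
[1,2] NP  lex  "slowly"
[2,3] N/S  lex  "park"
[3,4] (S\NP)\(N/S)  lex  "a"
[2,4] S\NP  <  k=3
[1,4] S  <  k=2
[0,4] PP/S  >  k=1
[4,5] PP/NP  lex  "song"
[5,6] NP  lex  "under"
[4,6] PP  >  k=5
[6,7] (S\(PP/S))\PP  lex  "often"
[4,7] S\(PP/S)  <  k=6
[0,7] S  <  k=4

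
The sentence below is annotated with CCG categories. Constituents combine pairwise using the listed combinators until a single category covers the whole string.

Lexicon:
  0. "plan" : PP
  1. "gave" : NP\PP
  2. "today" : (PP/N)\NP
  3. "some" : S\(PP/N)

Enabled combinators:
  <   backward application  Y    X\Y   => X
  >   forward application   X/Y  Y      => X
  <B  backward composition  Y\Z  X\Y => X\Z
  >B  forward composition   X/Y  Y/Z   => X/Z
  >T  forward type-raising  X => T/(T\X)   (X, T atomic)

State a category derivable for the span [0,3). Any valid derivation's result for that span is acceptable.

[0,4] S   <
  [0,3] PP/N   <
    [0,2] NP   >
      [0,1] NP/(NP\PP)   >T
        [0,1] "plan" : PP
      [1,2] "gave" : NP\PP
    [2,3] "today" : (PP/N)\NP
  [3,4] "some" : S\(PP/N)

PP/N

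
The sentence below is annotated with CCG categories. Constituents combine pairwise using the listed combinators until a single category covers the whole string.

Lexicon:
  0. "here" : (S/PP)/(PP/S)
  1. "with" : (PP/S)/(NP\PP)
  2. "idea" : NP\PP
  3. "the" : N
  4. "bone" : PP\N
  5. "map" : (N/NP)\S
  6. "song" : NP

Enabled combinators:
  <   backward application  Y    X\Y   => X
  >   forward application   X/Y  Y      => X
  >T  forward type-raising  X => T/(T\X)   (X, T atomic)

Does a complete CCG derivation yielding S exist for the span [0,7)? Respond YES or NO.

(S/PP)/(PP/S) (PP/S)/(NP\PP) NP\PP N PP\N (N/NP)\S NP
CKY chart[0,7] = {N, N/(N\N), NP/(NP\N), PP/(PP\N), S/(S\N)}; S ∉ chart

NO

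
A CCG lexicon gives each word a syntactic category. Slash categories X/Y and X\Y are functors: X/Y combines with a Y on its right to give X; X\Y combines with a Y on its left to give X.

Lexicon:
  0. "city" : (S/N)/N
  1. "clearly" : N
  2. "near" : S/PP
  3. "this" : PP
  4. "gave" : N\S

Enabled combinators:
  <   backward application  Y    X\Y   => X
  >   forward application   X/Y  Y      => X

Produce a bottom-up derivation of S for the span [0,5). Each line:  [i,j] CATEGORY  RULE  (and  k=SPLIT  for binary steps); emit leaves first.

[0,1] (S/N)/N  lex  "city"
[1,2] N  lex  "clearly"
[0,2] S/N  >  k=1
[2,3] S/PP  lex  "near"
[3,4] PP  lex  "this"
[2,4] S  >  k=3
[4,5] N\S  lex  "gave"
[2,5] N  <  k=4
[0,5] S  >  k=2

[0,5] S   >
  [0,2] S/N   >
    [0,1] "city" : (S/N)/N
    [1,2] "clearly" : N
  [2,5] N   <
    [2,4] S   >
      [2,3] "near" : S/PP
      [3,4] "this" : PP
    [4,5] "gave" : N\S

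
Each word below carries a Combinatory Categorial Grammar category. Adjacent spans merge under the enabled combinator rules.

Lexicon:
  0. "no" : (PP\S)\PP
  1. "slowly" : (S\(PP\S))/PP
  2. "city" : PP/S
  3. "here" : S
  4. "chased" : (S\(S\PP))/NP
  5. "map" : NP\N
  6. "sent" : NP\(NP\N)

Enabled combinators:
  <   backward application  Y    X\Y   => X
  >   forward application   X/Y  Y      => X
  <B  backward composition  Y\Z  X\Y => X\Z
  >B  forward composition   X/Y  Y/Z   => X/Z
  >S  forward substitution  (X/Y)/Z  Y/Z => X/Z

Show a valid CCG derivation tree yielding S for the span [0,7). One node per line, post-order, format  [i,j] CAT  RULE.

[0,7] S   <
  [0,4] S\PP   <B
    [0,1] "no" : (PP\S)\PP
    [1,4] S\(PP\S)   >
      [1,2] "slowly" : (S\(PP\S))/PP
      [2,4] PP   >
        [2,3] "city" : PP/S
        [3,4] "here" : S
  [4,7] S\(S\PP)   >
    [4,5] "chased" : (S\(S\PP))/NP
    [5,7] NP   <
      [5,6] "map" : NP\N
      [6,7] "sent" : NP\(NP\N)

[0,1] (PP\S)\PP  lex  "no"
[1,2] (S\(PP\S))/PP  lex  "slowly"
[2,3] PP/S  lex  "city"
[3,4] S  lex  "here"
[2,4] PP  >  k=3
[1,4] S\(PP\S)  >  k=2
[0,4] S\PP  <B  k=1
[4,5] (S\(S\PP))/NP  lex  "chased"
[5,6] NP\N  lex  "map"
[6,7] NP\(NP\N)  lex  "sent"
[5,7] NP  <  k=6
[4,7] S\(S\PP)  >  k=5
[0,7] S  <  k=4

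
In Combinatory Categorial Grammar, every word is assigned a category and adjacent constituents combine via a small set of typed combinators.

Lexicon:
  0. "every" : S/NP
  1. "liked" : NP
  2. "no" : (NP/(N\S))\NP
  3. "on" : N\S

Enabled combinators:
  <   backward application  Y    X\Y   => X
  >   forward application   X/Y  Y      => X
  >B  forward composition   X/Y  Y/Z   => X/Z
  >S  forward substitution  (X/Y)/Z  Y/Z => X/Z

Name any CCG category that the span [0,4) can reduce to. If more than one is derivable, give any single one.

[0,4] S   >
  [0,1] "every" : S/NP
  [1,4] NP   >
    [1,3] NP/(N\S)   <
      [1,2] "liked" : NP
      [2,3] "no" : (NP/(N\S))\NP
    [3,4] "on" : N\S

S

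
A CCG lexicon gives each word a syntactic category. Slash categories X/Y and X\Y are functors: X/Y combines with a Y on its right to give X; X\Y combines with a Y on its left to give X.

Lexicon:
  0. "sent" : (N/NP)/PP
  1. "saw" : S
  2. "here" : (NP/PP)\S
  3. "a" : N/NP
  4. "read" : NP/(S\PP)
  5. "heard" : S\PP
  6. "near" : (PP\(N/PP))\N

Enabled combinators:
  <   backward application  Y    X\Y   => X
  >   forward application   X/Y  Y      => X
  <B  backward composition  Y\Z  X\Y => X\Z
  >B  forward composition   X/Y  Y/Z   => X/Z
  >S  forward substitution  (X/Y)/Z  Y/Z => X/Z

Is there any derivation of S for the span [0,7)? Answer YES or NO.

(N/NP)/PP S (NP/PP)\S N/NP NP/(S\PP) S\PP (PP\(N/PP))\N
CKY chart[0,7] = {PP}; S ∉ chart

NO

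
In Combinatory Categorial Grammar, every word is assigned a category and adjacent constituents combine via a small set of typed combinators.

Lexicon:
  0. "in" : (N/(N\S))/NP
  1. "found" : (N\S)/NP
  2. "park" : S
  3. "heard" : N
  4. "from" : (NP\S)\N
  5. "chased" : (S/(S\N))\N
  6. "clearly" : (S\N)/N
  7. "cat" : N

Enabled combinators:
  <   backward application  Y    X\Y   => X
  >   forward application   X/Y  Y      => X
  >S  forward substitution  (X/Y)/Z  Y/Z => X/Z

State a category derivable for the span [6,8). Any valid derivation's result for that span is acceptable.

S\N

[0,8] S   >
  [0,6] S/(S\N)   <
    [0,5] N   >
      [0,2] N/NP   >S
        [0,1] "in" : (N/(N\S))/NP
        [1,2] "found" : (N\S)/NP
      [2,5] NP   <
        [2,3] "park" : S
        [3,5] NP\S   <
          [3,4] "heard" : N
          [4,5] "from" : (NP\S)\N
    [5,6] "chased" : (S/(S\N))\N
  [6,8] S\N   >
    [6,7] "clearly" : (S\N)/N
    [7,8] "cat" : N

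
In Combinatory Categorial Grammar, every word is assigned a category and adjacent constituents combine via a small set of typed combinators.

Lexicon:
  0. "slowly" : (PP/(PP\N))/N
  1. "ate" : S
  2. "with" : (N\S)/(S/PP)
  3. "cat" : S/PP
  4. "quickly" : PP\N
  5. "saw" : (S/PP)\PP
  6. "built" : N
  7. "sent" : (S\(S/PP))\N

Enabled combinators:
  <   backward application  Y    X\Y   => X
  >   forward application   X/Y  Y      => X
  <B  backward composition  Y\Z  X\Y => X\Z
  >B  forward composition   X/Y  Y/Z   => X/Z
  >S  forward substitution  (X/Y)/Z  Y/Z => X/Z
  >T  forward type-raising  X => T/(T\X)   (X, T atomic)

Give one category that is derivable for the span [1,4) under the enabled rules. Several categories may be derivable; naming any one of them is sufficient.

N

[0,8] S   <
  [0,5] PP   >
    [0,4] PP/(PP\N)   >
      [0,1] "slowly" : (PP/(PP\N))/N
      [1,4] N   >
        [1,2] N/(N\S)   >T
          [1,2] "ate" : S
        [2,4] N\S   >
          [2,3] "with" : (N\S)/(S/PP)
          [3,4] "cat" : S/PP
    [4,5] "quickly" : PP\N
  [5,8] S\PP   <B
    [5,6] "saw" : (S/PP)\PP
    [6,8] S\(S/PP)   <
      [6,7] "built" : N
      [7,8] "sent" : (S\(S/PP))\N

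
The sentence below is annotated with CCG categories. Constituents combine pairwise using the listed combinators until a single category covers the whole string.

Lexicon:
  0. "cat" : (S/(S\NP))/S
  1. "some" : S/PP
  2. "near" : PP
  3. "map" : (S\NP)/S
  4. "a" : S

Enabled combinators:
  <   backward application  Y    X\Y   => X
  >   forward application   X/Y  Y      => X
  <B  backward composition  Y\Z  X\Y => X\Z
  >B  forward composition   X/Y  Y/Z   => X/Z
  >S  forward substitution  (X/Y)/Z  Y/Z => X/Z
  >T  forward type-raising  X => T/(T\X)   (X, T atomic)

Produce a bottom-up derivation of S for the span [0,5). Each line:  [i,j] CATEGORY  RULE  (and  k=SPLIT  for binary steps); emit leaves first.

[0,1] (S/(S\NP))/S  lex  "cat"
[1,2] S/PP  lex  "some"
[2,3] PP  lex  "near"
[1,3] S  >  k=2
[0,3] S/(S\NP)  >  k=1
[3,4] (S\NP)/S  lex  "map"
[4,5] S  lex  "a"
[3,5] S\NP  >  k=4
[0,5] S  >  k=3

[0,5] S   >
  [0,3] S/(S\NP)   >
    [0,1] "cat" : (S/(S\NP))/S
    [1,3] S   >
      [1,2] "some" : S/PP
      [2,3] "near" : PP
  [3,5] S\NP   >
    [3,4] "map" : (S\NP)/S
    [4,5] "a" : S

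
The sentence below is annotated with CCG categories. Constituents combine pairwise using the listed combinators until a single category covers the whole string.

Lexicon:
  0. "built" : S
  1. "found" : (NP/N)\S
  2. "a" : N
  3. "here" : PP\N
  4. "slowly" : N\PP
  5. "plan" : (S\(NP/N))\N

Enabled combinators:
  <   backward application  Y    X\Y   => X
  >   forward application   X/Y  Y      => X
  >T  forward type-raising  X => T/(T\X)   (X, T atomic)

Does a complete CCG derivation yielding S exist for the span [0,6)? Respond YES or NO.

YES

[0,6] S   <
  [0,2] NP/N   <
    [0,1] "built" : S
    [1,2] "found" : (NP/N)\S
  [2,6] S\(NP/N)   <
    [2,5] N   <
      [2,4] PP   >
        [2,3] PP/(PP\N)   >T
          [2,3] "a" : N
        [3,4] "here" : PP\N
      [4,5] "slowly" : N\PP
    [5,6] "plan" : (S\(NP/N))\N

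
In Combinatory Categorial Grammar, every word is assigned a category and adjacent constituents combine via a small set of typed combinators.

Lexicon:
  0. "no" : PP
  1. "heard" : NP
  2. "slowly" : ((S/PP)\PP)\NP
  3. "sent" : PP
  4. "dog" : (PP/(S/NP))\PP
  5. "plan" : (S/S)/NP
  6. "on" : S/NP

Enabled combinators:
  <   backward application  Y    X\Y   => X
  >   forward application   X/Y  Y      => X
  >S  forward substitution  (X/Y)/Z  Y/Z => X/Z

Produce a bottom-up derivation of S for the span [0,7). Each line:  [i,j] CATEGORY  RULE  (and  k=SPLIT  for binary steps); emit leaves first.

[0,7] S   >
  [0,3] S/PP   <
    [0,1] "no" : PP
    [1,3] (S/PP)\PP   <
      [1,2] "heard" : NP
      [2,3] "slowly" : ((S/PP)\PP)\NP
  [3,7] PP   >
    [3,5] PP/(S/NP)   <
      [3,4] "sent" : PP
      [4,5] "dog" : (PP/(S/NP))\PP
    [5,7] S/NP   >S
      [5,6] "plan" : (S/S)/NP
      [6,7] "on" : S/NP

[0,1] PP  lex  "no"
[1,2] NP  lex  "heard"
[2,3] ((S/PP)\PP)\NP  lex  "slowly"
[1,3] (S/PP)\PP  <  k=2
[0,3] S/PP  <  k=1
[3,4] PP  lex  "sent"
[4,5] (PP/(S/NP))\PP  lex  "dog"
[3,5] PP/(S/NP)  <  k=4
[5,6] (S/S)/NP  lex  "plan"
[6,7] S/NP  lex  "on"
[5,7] S/NP  >S  k=6
[3,7] PP  >  k=5
[0,7] S  >  k=3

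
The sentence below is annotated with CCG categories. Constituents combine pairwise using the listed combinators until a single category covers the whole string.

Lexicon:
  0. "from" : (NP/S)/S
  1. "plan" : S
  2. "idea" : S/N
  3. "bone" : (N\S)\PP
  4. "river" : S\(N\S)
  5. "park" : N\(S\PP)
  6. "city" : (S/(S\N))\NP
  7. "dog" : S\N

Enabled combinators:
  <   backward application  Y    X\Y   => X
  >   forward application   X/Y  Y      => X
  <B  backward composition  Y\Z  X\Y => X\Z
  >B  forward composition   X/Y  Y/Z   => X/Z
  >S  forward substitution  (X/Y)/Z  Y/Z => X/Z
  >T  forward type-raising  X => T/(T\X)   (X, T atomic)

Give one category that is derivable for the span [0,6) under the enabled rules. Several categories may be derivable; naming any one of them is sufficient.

[0,8] S   >
  [0,7] S/(S\N)   <
    [0,6] NP   >
      [0,3] NP/N   >B
        [0,2] NP/S   >
          [0,1] "from" : (NP/S)/S
          [1,2] "plan" : S
        [2,3] "idea" : S/N
      [3,6] N   <
        [3,5] S\PP   <B
          [3,4] "bone" : (N\S)\PP
          [4,5] "river" : S\(N\S)
        [5,6] "park" : N\(S\PP)
    [6,7] "city" : (S/(S\N))\NP
  [7,8] "dog" : S\N

NP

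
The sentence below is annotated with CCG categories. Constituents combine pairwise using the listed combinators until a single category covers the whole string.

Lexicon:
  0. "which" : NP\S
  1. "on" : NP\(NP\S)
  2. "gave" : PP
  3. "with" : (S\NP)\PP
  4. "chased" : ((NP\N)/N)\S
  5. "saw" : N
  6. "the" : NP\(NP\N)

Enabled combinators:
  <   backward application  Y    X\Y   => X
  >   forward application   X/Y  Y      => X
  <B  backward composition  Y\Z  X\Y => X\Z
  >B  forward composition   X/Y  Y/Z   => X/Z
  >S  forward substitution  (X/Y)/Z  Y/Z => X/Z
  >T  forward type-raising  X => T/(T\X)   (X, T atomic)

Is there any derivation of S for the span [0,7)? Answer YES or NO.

NO

NP\S NP\(NP\S) PP (S\NP)\PP ((NP\N)/N)\S N NP\(NP\N)
CKY chart[0,7] = {N/(N\NP), NP, NP/(NP\NP), PP/(PP\NP), S/(S\NP)}; S ∉ chart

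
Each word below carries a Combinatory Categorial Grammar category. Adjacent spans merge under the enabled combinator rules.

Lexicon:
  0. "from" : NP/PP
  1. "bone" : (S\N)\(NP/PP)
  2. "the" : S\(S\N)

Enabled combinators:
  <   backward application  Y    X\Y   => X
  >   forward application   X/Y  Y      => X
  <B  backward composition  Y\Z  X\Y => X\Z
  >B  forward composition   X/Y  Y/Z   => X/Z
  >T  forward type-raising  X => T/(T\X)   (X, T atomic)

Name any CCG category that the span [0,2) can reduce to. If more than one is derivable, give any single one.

[0,3] S   <
  [0,2] S\N   <
    [0,1] "from" : NP/PP
    [1,2] "bone" : (S\N)\(NP/PP)
  [2,3] "the" : S\(S\N)

S\N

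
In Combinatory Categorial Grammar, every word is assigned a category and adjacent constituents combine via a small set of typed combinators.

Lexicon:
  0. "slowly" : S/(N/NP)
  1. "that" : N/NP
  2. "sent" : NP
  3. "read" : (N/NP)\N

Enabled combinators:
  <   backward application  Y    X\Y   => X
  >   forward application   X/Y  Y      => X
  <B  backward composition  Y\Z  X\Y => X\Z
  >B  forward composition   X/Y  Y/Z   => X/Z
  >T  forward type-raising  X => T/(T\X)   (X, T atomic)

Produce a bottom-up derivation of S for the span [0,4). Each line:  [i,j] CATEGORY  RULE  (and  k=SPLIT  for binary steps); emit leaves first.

[0,1] S/(N/NP)  lex  "slowly"
[1,2] N/NP  lex  "that"
[2,3] NP  lex  "sent"
[1,3] N  >  k=2
[3,4] (N/NP)\N  lex  "read"
[1,4] N/NP  <  k=3
[0,4] S  >  k=1

[0,4] S   >
  [0,1] "slowly" : S/(N/NP)
  [1,4] N/NP   <
    [1,3] N   >
      [1,2] "that" : N/NP
      [2,3] "sent" : NP
    [3,4] "read" : (N/NP)\N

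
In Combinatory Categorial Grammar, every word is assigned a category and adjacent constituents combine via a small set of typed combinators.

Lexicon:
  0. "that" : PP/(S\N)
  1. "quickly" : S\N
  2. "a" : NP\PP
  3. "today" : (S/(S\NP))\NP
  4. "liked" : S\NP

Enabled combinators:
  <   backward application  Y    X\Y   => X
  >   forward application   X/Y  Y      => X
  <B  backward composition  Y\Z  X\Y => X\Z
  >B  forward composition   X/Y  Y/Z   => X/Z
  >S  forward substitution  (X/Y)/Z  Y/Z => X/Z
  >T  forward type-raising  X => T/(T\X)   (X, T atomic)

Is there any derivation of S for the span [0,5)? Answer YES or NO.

[0,5] S   >
  [0,4] S/(S\NP)   <
    [0,3] NP   <
      [0,2] PP   >
        [0,1] "that" : PP/(S\N)
        [1,2] "quickly" : S\N
      [2,3] "a" : NP\PP
    [3,4] "today" : (S/(S\NP))\NP
  [4,5] "liked" : S\NP

YES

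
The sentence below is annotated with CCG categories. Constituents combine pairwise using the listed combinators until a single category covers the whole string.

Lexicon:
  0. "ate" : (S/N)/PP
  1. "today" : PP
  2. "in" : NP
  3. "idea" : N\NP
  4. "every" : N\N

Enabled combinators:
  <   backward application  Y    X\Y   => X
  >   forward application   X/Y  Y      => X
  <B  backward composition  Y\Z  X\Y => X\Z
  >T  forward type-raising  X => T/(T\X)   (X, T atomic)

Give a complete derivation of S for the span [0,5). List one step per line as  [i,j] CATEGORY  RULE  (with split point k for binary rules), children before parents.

[0,5] S   >
  [0,2] S/N   >
    [0,1] "ate" : (S/N)/PP
    [1,2] "today" : PP
  [2,5] N   <
    [2,3] "in" : NP
    [3,5] N\NP   <B
      [3,4] "idea" : N\NP
      [4,5] "every" : N\N

[0,1] (S/N)/PP  lex  "ate"
[1,2] PP  lex  "today"
[0,2] S/N  >  k=1
[2,3] NP  lex  "in"
[3,4] N\NP  lex  "idea"
[4,5] N\N  lex  "every"
[3,5] N\NP  <B  k=4
[2,5] N  <  k=3
[0,5] S  >  k=2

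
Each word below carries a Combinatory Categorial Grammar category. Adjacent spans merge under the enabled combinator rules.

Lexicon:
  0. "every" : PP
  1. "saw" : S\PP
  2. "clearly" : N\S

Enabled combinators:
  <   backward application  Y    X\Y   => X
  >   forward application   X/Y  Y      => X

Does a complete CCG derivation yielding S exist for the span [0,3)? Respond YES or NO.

PP S\PP N\S
CKY chart[0,3] = {N}; S ∉ chart

NO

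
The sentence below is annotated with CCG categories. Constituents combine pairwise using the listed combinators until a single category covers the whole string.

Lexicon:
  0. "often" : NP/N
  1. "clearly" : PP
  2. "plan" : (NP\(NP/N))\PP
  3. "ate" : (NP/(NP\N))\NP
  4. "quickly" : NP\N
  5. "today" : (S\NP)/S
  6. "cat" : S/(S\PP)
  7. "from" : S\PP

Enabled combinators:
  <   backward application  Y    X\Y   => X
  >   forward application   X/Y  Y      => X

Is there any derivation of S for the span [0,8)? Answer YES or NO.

YES

[0,8] S   <
  [0,5] NP   >
    [0,4] NP/(NP\N)   <
      [0,3] NP   <
        [0,1] "often" : NP/N
        [1,3] NP\(NP/N)   <
          [1,2] "clearly" : PP
          [2,3] "plan" : (NP\(NP/N))\PP
      [3,4] "ate" : (NP/(NP\N))\NP
    [4,5] "quickly" : NP\N
  [5,8] S\NP   >
    [5,6] "today" : (S\NP)/S
    [6,8] S   >
      [6,7] "cat" : S/(S\PP)
      [7,8] "from" : S\PP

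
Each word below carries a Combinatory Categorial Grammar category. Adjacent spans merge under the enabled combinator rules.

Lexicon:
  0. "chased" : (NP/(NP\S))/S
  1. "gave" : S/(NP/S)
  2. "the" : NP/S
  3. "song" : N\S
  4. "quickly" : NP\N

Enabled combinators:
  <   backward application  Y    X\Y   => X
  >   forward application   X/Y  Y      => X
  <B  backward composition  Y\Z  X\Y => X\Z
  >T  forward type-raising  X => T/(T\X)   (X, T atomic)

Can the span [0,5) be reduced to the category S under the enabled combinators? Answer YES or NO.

(NP/(NP\S))/S S/(NP/S) NP/S N\S NP\N
CKY chart[0,5] = {N/(N\NP), NP, NP/(NP\NP), PP/(PP\NP), S/(S\NP)}; S ∉ chart

NO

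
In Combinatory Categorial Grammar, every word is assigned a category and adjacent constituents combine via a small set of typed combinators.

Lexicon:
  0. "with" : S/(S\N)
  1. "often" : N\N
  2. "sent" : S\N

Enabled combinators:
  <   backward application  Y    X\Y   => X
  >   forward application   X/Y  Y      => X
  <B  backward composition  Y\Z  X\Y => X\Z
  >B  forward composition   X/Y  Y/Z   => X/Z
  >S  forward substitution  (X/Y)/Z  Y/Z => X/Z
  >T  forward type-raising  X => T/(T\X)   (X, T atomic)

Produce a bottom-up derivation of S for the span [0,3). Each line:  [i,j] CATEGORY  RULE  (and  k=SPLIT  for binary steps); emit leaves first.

[0,1] S/(S\N)  lex  "with"
[1,2] N\N  lex  "often"
[2,3] S\N  lex  "sent"
[1,3] S\N  <B  k=2
[0,3] S  >  k=1

[0,3] S   >
  [0,1] "with" : S/(S\N)
  [1,3] S\N   <B
    [1,2] "often" : N\N
    [2,3] "sent" : S\N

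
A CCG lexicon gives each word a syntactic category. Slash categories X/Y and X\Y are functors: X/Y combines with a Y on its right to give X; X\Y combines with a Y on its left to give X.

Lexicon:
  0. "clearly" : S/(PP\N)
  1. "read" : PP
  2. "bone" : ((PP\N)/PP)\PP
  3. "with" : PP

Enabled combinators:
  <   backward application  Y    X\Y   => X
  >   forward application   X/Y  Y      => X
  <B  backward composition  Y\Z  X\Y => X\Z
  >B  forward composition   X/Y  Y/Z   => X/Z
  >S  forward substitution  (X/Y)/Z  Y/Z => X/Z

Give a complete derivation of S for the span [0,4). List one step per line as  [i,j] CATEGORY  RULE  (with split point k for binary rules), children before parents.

[0,4] S   >
  [0,3] S/PP   >B
    [0,1] "clearly" : S/(PP\N)
    [1,3] (PP\N)/PP   <
      [1,2] "read" : PP
      [2,3] "bone" : ((PP\N)/PP)\PP
  [3,4] "with" : PP

[0,1] S/(PP\N)  lex  "clearly"
[1,2] PP  lex  "read"
[2,3] ((PP\N)/PP)\PP  lex  "bone"
[1,3] (PP\N)/PP  <  k=2
[0,3] S/PP  >B  k=1
[3,4] PP  lex  "with"
[0,4] S  >  k=3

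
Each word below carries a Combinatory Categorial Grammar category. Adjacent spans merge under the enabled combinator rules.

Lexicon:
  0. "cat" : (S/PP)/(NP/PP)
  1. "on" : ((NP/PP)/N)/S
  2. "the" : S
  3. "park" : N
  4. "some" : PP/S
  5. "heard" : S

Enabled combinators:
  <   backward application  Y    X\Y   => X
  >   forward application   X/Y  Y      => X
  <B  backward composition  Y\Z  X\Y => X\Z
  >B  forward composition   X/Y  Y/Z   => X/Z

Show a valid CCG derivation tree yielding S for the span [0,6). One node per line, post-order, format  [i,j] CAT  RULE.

[0,1] (S/PP)/(NP/PP)  lex  "cat"
[1,2] ((NP/PP)/N)/S  lex  "on"
[2,3] S  lex  "the"
[1,3] (NP/PP)/N  >  k=2
[3,4] N  lex  "park"
[1,4] NP/PP  >  k=3
[0,4] S/PP  >  k=1
[4,5] PP/S  lex  "some"
[5,6] S  lex  "heard"
[4,6] PP  >  k=5
[0,6] S  >  k=4

[0,6] S   >
  [0,4] S/PP   >
    [0,1] "cat" : (S/PP)/(NP/PP)
    [1,4] NP/PP   >
      [1,3] (NP/PP)/N   >
        [1,2] "on" : ((NP/PP)/N)/S
        [2,3] "the" : S
      [3,4] "park" : N
  [4,6] PP   >
    [4,5] "some" : PP/S
    [5,6] "heard" : S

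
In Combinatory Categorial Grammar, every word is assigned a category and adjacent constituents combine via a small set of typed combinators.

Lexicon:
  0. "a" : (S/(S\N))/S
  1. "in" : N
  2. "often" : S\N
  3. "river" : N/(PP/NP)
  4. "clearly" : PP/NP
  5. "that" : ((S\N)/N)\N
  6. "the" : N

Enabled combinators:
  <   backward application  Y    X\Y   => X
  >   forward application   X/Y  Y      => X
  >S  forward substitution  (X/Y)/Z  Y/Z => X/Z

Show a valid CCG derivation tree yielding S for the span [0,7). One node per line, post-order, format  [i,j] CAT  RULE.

[0,7] S   >
  [0,3] S/(S\N)   >
    [0,1] "a" : (S/(S\N))/S
    [1,3] S   <
      [1,2] "in" : N
      [2,3] "often" : S\N
  [3,7] S\N   >
    [3,6] (S\N)/N   <
      [3,5] N   >
        [3,4] "river" : N/(PP/NP)
        [4,5] "clearly" : PP/NP
      [5,6] "that" : ((S\N)/N)\N
    [6,7] "the" : N

[0,1] (S/(S\N))/S  lex  "a"
[1,2] N  lex  "in"
[2,3] S\N  lex  "often"
[1,3] S  <  k=2
[0,3] S/(S\N)  >  k=1
[3,4] N/(PP/NP)  lex  "river"
[4,5] PP/NP  lex  "clearly"
[3,5] N  >  k=4
[5,6] ((S\N)/N)\N  lex  "that"
[3,6] (S\N)/N  <  k=5
[6,7] N  lex  "the"
[3,7] S\N  >  k=6
[0,7] S  >  k=3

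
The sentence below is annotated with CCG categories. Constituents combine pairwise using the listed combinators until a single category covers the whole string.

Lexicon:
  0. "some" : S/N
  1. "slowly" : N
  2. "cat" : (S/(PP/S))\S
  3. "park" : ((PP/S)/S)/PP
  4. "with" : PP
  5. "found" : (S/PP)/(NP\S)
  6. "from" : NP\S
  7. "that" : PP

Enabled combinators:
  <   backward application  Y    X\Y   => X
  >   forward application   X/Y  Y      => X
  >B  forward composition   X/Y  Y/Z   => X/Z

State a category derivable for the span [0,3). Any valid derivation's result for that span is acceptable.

[0,8] S   >
  [0,7] S/PP   >B
    [0,5] S/S   >B
      [0,3] S/(PP/S)   <
        [0,2] S   >
          [0,1] "some" : S/N
          [1,2] "slowly" : N
        [2,3] "cat" : (S/(PP/S))\S
      [3,5] (PP/S)/S   >
        [3,4] "park" : ((PP/S)/S)/PP
        [4,5] "with" : PP
    [5,7] S/PP   >
      [5,6] "found" : (S/PP)/(NP\S)
      [6,7] "from" : NP\S
  [7,8] "that" : PP

S/(PP/S)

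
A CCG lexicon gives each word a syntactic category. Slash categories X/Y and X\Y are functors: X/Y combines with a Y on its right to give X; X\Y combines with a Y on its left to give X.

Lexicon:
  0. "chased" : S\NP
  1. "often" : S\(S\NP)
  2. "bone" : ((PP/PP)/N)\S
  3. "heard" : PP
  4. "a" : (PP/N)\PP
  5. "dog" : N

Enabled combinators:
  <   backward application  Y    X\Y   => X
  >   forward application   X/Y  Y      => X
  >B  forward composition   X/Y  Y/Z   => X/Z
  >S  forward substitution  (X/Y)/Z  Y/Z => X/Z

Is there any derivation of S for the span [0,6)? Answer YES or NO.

NO

S\NP S\(S\NP) ((PP/PP)/N)\S PP (PP/N)\PP N
CKY chart[0,6] = {PP}; S ∉ chart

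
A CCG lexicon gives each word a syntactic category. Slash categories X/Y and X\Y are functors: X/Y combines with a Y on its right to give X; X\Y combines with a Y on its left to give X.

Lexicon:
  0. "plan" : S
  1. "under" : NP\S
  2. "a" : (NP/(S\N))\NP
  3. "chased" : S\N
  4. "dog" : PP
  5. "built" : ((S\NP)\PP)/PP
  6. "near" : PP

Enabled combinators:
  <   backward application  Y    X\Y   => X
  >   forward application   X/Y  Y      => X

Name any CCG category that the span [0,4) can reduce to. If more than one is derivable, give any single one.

NP

[0,7] S   <
  [0,4] NP   >
    [0,3] NP/(S\N)   <
      [0,2] NP   <
        [0,1] "plan" : S
        [1,2] "under" : NP\S
      [2,3] "a" : (NP/(S\N))\NP
    [3,4] "chased" : S\N
  [4,7] S\NP   <
    [4,5] "dog" : PP
    [5,7] (S\NP)\PP   >
      [5,6] "built" : ((S\NP)\PP)/PP
      [6,7] "near" : PP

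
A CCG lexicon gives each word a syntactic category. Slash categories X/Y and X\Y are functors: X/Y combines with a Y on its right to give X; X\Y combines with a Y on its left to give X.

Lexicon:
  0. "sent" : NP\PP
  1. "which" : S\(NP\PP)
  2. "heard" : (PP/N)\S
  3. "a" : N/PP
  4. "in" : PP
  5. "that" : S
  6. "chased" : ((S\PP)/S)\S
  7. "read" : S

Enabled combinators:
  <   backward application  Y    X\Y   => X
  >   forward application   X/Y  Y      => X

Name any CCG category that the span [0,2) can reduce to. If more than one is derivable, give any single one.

[0,8] S   <
  [0,5] PP   >
    [0,3] PP/N   <
      [0,2] S   <
        [0,1] "sent" : NP\PP
        [1,2] "which" : S\(NP\PP)
      [2,3] "heard" : (PP/N)\S
    [3,5] N   >
      [3,4] "a" : N/PP
      [4,5] "in" : PP
  [5,8] S\PP   >
    [5,7] (S\PP)/S   <
      [5,6] "that" : S
      [6,7] "chased" : ((S\PP)/S)\S
    [7,8] "read" : S

S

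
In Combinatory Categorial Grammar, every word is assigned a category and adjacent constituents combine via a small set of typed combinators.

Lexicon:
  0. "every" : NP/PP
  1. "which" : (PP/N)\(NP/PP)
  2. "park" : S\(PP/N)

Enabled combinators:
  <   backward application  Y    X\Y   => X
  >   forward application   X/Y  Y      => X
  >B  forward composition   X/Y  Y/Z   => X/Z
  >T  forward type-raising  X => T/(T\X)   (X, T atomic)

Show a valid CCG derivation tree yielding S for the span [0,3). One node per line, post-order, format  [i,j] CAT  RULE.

[0,3] S   <
  [0,2] PP/N   <
    [0,1] "every" : NP/PP
    [1,2] "which" : (PP/N)\(NP/PP)
  [2,3] "park" : S\(PP/N)

[0,1] NP/PP  lex  "every"
[1,2] (PP/N)\(NP/PP)  lex  "which"
[0,2] PP/N  <  k=1
[2,3] S\(PP/N)  lex  "park"
[0,3] S  <  k=2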